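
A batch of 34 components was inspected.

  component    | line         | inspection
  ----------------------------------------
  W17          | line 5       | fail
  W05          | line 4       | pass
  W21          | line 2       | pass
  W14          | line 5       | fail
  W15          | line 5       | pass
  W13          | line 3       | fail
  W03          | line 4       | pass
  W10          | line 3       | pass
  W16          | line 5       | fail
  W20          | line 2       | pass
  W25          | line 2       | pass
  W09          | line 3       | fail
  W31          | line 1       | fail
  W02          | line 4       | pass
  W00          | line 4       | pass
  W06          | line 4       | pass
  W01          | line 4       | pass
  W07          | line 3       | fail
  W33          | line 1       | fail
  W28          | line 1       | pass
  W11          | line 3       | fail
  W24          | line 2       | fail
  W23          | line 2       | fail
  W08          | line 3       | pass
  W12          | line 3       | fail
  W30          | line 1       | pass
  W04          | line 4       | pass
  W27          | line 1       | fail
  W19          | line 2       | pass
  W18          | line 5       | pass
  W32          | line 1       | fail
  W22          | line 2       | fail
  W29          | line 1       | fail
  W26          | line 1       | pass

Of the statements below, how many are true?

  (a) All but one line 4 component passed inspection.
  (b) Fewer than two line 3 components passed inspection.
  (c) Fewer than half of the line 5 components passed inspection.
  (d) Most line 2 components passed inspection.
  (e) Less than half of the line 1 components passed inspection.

3

(a) line 4: |A| = 7, |A ∩ B| = 7; needs |A ∖ B| = 1 — false.
(b) line 3: |A| = 7, |A ∩ B| = 2; needs |A ∩ B| < 2 — false.
(c) line 5: |A| = 5, |A ∩ B| = 2; needs |A ∩ B| < |A ∖ B| — true.
(d) line 2: |A| = 7, |A ∩ B| = 4; needs |A ∩ B| > |A ∖ B| — true.
(e) line 1: |A| = 8, |A ∩ B| = 3; needs |A ∩ B| < |A ∖ B| — true.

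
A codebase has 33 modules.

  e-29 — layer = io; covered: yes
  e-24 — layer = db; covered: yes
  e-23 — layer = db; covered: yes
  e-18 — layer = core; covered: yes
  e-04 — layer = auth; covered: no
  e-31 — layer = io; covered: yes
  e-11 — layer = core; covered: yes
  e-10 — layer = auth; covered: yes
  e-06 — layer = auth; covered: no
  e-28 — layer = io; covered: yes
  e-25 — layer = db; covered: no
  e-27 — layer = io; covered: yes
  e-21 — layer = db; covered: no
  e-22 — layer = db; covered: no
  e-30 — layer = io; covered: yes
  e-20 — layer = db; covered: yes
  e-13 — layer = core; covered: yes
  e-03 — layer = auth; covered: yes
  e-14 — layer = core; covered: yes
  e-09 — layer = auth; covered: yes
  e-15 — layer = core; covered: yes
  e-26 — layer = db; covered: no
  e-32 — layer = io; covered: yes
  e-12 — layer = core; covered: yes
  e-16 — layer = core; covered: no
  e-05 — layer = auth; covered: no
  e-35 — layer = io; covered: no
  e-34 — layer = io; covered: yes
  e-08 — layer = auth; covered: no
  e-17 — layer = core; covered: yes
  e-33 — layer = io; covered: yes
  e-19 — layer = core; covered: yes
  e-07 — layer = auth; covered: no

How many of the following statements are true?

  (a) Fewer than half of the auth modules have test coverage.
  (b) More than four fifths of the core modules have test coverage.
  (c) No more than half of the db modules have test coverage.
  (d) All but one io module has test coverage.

(a) auth: |A| = 8, |A ∩ B| = 3; needs |A ∩ B| < |A ∖ B| — true.
(b) core: |A| = 9, |A ∩ B| = 8; needs |A ∩ B| / |A| > 4/5 — true.
(c) db: |A| = 7, |A ∩ B| = 3; needs |A ∩ B| ≤ |A ∖ B| — true.
(d) io: |A| = 9, |A ∩ B| = 8; needs |A ∖ B| = 1 — true.

4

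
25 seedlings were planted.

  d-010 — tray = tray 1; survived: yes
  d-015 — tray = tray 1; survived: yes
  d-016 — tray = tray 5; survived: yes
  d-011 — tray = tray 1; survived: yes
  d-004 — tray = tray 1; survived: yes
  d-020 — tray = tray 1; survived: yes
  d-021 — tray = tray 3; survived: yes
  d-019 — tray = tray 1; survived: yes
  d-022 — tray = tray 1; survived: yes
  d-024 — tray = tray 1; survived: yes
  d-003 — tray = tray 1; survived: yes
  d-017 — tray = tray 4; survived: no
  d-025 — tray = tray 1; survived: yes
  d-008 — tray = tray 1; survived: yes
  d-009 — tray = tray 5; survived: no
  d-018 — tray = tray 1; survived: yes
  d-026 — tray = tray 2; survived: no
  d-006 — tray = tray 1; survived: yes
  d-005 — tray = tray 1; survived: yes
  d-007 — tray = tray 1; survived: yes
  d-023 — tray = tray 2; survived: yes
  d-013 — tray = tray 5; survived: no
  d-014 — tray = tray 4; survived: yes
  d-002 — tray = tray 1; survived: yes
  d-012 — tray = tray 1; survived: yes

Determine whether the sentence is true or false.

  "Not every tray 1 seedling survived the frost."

The determiner here denotes the relation: A ⊄ B (|A ∖ B| ≥ 1).
|A| = 17, |A ∩ B| = 17, |A ∖ B| = 0.
So the statement is false.

False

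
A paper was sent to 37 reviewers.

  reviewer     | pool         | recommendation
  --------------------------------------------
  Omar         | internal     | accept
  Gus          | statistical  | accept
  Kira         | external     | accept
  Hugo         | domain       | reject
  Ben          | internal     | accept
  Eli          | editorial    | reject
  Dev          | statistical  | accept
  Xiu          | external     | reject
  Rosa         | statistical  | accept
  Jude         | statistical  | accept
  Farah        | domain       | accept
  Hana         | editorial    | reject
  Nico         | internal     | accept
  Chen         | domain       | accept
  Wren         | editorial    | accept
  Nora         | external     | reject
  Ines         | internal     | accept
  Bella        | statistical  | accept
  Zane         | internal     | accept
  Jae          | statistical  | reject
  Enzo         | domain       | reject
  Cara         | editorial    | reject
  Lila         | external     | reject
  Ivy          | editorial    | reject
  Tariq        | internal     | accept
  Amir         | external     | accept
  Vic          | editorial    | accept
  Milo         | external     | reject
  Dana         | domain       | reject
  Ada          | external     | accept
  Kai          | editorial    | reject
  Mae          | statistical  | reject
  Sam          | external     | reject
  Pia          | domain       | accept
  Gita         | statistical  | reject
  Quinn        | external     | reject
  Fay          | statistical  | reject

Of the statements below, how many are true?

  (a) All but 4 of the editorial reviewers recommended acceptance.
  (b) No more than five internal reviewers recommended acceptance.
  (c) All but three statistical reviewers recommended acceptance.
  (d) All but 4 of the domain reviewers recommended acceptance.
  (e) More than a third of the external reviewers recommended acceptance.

0

(a) editorial: |A| = 7, |A ∩ B| = 2; needs |A ∖ B| = 4 — false.
(b) internal: |A| = 6, |A ∩ B| = 6; needs |A ∩ B| ≤ 5 — false.
(c) statistical: |A| = 9, |A ∩ B| = 5; needs |A ∖ B| = 3 — false.
(d) domain: |A| = 6, |A ∩ B| = 3; needs |A ∖ B| = 4 — false.
(e) external: |A| = 9, |A ∩ B| = 3; needs |A ∩ B| / |A| > 1/3 — false.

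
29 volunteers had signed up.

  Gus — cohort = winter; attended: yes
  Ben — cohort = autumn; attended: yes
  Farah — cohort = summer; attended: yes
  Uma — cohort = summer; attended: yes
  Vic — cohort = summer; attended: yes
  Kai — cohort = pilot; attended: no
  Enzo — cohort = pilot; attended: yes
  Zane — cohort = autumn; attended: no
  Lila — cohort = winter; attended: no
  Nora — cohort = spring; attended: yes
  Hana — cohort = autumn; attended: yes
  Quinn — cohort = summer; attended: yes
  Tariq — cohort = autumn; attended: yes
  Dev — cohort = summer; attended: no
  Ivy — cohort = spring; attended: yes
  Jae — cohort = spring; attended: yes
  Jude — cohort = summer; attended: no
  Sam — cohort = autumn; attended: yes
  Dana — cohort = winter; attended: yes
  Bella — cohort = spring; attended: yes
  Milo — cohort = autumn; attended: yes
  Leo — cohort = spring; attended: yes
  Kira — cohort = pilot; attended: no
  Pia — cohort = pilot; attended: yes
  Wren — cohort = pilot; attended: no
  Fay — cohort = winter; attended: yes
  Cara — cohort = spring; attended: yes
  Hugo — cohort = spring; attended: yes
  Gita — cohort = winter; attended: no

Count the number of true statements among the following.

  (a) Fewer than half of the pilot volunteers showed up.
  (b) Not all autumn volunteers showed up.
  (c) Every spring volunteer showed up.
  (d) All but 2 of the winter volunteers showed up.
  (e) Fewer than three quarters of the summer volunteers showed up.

5

(a) pilot: |A| = 5, |A ∩ B| = 2; needs |A ∩ B| < |A ∖ B| — true.
(b) autumn: |A| = 6, |A ∩ B| = 5; needs A ⊄ B (|A ∖ B| ≥ 1) — true.
(c) spring: |A| = 7, |A ∩ B| = 7; needs A ⊆ B, i.e. every element of A is in B (|A ∖ B| = 0) — true.
(d) winter: |A| = 5, |A ∩ B| = 3; needs |A ∖ B| = 2 — true.
(e) summer: |A| = 6, |A ∩ B| = 4; needs |A ∩ B| / |A| < 3/4 — true.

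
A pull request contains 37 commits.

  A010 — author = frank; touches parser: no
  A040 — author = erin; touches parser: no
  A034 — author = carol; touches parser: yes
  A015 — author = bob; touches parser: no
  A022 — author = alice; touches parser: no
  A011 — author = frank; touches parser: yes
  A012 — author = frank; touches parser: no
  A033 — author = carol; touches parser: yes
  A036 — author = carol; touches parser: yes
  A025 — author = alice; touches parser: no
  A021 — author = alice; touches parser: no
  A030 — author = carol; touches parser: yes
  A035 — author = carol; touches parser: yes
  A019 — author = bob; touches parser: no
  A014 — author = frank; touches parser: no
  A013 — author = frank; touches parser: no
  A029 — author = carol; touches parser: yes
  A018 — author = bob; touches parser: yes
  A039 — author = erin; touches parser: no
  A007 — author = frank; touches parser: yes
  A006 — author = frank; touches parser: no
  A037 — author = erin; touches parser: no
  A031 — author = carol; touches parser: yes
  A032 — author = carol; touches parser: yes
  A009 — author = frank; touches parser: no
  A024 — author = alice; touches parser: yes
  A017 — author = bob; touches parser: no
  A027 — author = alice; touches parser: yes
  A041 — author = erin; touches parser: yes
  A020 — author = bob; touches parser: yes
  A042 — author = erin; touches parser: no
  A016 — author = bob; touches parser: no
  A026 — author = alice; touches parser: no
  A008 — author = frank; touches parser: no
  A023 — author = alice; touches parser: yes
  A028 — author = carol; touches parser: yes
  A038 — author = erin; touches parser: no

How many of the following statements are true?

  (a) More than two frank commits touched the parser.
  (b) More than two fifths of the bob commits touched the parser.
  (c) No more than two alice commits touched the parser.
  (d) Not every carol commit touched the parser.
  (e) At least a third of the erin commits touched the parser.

(a) frank: |A| = 9, |A ∩ B| = 2; needs |A ∩ B| > 2 — false.
(b) bob: |A| = 6, |A ∩ B| = 2; needs |A ∩ B| / |A| > 2/5 — false.
(c) alice: |A| = 7, |A ∩ B| = 3; needs |A ∩ B| ≤ 2 — false.
(d) carol: |A| = 9, |A ∩ B| = 9; needs A ⊄ B (|A ∖ B| ≥ 1) — false.
(e) erin: |A| = 6, |A ∩ B| = 1; needs |A ∩ B| / |A| ≥ 1/3 — false.

0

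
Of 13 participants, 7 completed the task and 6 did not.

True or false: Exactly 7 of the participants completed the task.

The determiner here denotes the relation: |A ∩ B| = 7.
|A| = 13, |A ∩ B| = 7, |A ∖ B| = 6.
|A ∩ B| = 7, so the statement is true.

True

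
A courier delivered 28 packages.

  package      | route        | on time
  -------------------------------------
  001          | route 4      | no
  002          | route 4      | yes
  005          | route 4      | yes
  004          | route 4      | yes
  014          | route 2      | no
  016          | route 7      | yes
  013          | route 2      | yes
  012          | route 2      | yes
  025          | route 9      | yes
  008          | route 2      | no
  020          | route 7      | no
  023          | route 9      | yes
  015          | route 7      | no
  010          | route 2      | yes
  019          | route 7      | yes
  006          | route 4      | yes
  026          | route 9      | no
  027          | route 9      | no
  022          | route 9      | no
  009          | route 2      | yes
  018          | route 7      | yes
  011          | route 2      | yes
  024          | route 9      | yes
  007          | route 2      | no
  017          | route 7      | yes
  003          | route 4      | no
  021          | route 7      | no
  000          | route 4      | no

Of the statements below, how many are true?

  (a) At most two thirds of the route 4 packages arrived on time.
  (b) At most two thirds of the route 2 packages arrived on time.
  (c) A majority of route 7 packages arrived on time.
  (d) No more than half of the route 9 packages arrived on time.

(a) route 4: |A| = 7, |A ∩ B| = 4; needs |A ∩ B| / |A| ≤ 2/3 — true.
(b) route 2: |A| = 8, |A ∩ B| = 5; needs |A ∩ B| / |A| ≤ 2/3 — true.
(c) route 7: |A| = 7, |A ∩ B| = 4; needs |A ∩ B| > |A ∖ B| — true.
(d) route 9: |A| = 6, |A ∩ B| = 3; needs |A ∩ B| ≤ |A ∖ B| — true.

4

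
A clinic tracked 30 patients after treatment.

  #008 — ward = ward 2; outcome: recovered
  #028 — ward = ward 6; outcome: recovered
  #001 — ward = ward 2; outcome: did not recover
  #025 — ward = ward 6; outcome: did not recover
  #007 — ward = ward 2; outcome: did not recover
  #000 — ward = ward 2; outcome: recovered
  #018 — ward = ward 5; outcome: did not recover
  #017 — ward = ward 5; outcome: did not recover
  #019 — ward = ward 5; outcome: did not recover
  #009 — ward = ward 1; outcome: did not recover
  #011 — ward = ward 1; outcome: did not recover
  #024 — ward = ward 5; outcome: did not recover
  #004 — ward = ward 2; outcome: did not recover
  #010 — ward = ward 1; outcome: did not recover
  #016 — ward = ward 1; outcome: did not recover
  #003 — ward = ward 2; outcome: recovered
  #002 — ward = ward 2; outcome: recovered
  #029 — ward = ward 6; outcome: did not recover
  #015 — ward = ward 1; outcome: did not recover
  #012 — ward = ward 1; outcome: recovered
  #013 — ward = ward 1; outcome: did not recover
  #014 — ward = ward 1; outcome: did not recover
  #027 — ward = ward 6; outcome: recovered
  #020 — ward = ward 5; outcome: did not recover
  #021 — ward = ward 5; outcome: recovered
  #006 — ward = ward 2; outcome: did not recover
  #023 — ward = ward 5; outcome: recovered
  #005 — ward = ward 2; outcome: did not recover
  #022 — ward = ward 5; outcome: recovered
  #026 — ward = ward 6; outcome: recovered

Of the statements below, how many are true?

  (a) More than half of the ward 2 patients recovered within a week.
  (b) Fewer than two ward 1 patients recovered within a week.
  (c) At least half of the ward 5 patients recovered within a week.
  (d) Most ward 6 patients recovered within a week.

2

(a) ward 2: |A| = 9, |A ∩ B| = 4; needs |A ∩ B| > |A ∖ B| — false.
(b) ward 1: |A| = 8, |A ∩ B| = 1; needs |A ∩ B| < 2 — true.
(c) ward 5: |A| = 8, |A ∩ B| = 3; needs |A ∩ B| ≥ |A ∖ B| — false.
(d) ward 6: |A| = 5, |A ∩ B| = 3; needs |A ∩ B| > |A ∖ B| — true.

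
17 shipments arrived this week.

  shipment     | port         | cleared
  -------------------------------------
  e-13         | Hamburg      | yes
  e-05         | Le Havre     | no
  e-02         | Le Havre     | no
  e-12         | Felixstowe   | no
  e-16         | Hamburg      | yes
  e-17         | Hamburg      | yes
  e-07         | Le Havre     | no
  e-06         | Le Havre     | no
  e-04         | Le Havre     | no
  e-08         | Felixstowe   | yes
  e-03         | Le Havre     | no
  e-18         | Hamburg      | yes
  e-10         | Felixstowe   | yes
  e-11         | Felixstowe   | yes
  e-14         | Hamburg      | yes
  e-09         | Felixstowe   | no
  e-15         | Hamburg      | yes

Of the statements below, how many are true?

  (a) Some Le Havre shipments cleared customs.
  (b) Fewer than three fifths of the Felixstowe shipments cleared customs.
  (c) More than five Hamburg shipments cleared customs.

(a) Le Havre: |A| = 6, |A ∩ B| = 0; needs A ∩ B ≠ ∅ (|A ∩ B| ≥ 1) — false.
(b) Felixstowe: |A| = 5, |A ∩ B| = 3; needs |A ∩ B| / |A| < 3/5 — false.
(c) Hamburg: |A| = 6, |A ∩ B| = 6; needs |A ∩ B| > 5 — true.

1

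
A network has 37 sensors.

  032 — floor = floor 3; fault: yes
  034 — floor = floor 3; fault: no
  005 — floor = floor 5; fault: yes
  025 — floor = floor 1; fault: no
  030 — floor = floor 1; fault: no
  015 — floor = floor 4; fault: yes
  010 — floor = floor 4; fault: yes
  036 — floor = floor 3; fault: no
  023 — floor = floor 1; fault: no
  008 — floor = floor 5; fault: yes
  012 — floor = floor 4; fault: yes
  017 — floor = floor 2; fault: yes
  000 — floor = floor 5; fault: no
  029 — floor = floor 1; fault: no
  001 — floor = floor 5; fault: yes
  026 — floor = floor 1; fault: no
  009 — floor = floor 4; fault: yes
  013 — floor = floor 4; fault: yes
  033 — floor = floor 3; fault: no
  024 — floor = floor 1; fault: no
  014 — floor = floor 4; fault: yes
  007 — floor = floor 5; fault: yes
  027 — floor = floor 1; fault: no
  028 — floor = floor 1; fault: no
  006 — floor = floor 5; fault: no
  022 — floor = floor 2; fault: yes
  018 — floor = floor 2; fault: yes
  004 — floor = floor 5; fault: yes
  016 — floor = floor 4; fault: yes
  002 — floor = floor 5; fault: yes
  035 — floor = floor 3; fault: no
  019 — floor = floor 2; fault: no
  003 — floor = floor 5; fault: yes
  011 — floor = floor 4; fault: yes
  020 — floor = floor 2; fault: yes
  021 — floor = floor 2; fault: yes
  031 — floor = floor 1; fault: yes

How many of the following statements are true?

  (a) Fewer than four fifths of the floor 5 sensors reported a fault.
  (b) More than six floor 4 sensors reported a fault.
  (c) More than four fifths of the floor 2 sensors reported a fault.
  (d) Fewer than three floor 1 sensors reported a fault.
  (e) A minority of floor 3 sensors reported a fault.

(a) floor 5: |A| = 9, |A ∩ B| = 7; needs |A ∩ B| / |A| < 4/5 — true.
(b) floor 4: |A| = 8, |A ∩ B| = 8; needs |A ∩ B| > 6 — true.
(c) floor 2: |A| = 6, |A ∩ B| = 5; needs |A ∩ B| / |A| > 4/5 — true.
(d) floor 1: |A| = 9, |A ∩ B| = 1; needs |A ∩ B| < 3 — true.
(e) floor 3: |A| = 5, |A ∩ B| = 1; needs |A ∩ B| < |A ∖ B| — true.

5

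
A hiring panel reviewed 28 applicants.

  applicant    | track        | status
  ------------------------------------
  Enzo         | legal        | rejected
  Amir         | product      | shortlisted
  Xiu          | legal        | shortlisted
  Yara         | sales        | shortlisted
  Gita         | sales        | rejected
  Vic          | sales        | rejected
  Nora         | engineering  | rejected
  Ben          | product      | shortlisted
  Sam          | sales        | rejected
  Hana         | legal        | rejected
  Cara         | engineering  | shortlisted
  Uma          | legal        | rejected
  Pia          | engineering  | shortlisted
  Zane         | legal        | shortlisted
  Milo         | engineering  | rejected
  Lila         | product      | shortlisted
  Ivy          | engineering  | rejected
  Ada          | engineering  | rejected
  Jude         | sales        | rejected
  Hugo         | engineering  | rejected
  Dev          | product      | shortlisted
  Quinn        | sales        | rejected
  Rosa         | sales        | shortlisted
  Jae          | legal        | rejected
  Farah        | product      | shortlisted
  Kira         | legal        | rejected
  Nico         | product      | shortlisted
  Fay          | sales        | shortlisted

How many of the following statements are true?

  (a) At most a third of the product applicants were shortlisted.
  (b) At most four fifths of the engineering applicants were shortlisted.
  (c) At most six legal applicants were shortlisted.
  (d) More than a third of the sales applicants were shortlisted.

3

(a) product: |A| = 6, |A ∩ B| = 6; needs |A ∩ B| / |A| ≤ 1/3 — false.
(b) engineering: |A| = 7, |A ∩ B| = 2; needs |A ∩ B| / |A| ≤ 4/5 — true.
(c) legal: |A| = 7, |A ∩ B| = 2; needs |A ∩ B| ≤ 6 — true.
(d) sales: |A| = 8, |A ∩ B| = 3; needs |A ∩ B| / |A| > 1/3 — true.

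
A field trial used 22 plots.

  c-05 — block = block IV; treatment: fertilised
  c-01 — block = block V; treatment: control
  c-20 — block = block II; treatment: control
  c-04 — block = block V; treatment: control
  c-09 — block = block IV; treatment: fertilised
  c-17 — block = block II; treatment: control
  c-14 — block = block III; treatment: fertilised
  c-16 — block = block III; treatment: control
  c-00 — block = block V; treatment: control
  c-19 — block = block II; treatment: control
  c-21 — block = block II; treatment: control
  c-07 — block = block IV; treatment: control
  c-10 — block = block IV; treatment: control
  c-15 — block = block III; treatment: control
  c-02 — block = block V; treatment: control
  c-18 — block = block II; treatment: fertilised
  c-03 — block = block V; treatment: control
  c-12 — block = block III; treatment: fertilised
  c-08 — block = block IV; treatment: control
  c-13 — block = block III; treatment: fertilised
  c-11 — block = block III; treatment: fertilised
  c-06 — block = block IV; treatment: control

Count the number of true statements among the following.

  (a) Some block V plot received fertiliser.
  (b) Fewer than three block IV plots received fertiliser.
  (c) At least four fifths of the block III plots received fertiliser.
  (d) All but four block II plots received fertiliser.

(a) block V: |A| = 5, |A ∩ B| = 0; needs A ∩ B ≠ ∅ (|A ∩ B| ≥ 1) — false.
(b) block IV: |A| = 6, |A ∩ B| = 2; needs |A ∩ B| < 3 — true.
(c) block III: |A| = 6, |A ∩ B| = 4; needs |A ∩ B| / |A| ≥ 4/5 — false.
(d) block II: |A| = 5, |A ∩ B| = 1; needs |A ∖ B| = 4 — true.

2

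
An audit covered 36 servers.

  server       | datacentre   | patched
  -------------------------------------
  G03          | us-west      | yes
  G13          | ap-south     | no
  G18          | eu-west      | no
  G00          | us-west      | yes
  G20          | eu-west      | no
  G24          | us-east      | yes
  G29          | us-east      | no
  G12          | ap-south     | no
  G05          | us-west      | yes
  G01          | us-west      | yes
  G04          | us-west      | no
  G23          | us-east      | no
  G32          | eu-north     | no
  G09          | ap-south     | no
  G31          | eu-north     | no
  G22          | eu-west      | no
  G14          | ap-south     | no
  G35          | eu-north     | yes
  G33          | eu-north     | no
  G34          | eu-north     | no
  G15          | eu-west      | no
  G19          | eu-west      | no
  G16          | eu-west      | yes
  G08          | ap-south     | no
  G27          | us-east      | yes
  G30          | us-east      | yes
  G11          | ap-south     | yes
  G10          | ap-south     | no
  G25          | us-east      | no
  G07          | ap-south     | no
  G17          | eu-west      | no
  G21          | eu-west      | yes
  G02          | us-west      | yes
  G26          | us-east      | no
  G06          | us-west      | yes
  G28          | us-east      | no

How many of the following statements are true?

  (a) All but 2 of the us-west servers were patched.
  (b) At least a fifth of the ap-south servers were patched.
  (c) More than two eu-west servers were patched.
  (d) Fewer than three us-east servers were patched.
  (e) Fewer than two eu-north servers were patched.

(a) us-west: |A| = 7, |A ∩ B| = 6; needs |A ∖ B| = 2 — false.
(b) ap-south: |A| = 8, |A ∩ B| = 1; needs |A ∩ B| / |A| ≥ 1/5 — false.
(c) eu-west: |A| = 8, |A ∩ B| = 2; needs |A ∩ B| > 2 — false.
(d) us-east: |A| = 8, |A ∩ B| = 3; needs |A ∩ B| < 3 — false.
(e) eu-north: |A| = 5, |A ∩ B| = 1; needs |A ∩ B| < 2 — true.

1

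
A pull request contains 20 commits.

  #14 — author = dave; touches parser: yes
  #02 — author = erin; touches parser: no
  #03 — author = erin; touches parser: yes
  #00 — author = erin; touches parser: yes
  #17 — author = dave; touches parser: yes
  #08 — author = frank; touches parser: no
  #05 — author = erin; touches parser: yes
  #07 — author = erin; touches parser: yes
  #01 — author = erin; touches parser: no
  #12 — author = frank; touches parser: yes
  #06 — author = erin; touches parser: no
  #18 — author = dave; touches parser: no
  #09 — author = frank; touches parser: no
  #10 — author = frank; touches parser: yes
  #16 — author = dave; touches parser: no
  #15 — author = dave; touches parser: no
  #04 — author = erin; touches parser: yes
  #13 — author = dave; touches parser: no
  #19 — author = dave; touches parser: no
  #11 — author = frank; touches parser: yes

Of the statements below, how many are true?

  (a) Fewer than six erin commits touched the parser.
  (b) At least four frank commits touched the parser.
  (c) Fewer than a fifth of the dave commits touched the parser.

1

(a) erin: |A| = 8, |A ∩ B| = 5; needs |A ∩ B| < 6 — true.
(b) frank: |A| = 5, |A ∩ B| = 3; needs |A ∩ B| ≥ 4 — false.
(c) dave: |A| = 7, |A ∩ B| = 2; needs |A ∩ B| / |A| < 1/5 — false.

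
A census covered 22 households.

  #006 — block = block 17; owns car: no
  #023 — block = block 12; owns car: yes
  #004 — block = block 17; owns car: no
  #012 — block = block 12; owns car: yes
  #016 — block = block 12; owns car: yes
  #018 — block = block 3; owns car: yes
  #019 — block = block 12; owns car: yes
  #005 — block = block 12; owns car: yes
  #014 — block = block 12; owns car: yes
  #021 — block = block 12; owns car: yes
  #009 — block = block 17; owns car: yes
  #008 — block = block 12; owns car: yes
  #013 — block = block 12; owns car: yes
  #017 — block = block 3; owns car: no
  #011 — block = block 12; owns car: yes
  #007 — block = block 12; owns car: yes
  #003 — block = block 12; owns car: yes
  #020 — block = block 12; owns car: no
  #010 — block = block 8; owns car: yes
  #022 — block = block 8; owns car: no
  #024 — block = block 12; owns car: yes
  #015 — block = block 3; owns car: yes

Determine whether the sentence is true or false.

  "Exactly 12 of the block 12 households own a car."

False

The determiner here denotes the relation: |A ∩ B| = 12.
A (the restrictor) = {#023, #012, #016, #019, #005, #014, #021, #008, #013, #011, #007, #003, #020, #024}, |A| = 14.
A ∩ B = {#023, #012, #016, #019, #005, #014, #021, #008, #013, #011, #007, #003, #024}, so |A ∩ B| = 13.
|A ∩ B| = 13, so the statement is false.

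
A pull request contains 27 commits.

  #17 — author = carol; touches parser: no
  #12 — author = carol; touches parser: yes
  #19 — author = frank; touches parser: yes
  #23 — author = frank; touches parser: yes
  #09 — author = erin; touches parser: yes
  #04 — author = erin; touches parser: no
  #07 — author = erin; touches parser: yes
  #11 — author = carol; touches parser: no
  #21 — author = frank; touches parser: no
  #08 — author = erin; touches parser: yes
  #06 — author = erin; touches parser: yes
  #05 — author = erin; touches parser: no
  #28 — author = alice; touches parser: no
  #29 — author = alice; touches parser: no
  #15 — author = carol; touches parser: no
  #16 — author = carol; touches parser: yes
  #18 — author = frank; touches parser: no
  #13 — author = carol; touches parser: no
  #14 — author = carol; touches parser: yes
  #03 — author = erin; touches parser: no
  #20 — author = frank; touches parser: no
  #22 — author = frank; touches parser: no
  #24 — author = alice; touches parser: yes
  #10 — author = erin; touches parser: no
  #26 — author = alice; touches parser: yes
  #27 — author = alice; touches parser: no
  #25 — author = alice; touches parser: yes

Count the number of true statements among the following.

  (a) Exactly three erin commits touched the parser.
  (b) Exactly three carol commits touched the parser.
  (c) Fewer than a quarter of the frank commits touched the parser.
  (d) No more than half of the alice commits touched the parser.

(a) erin: |A| = 8, |A ∩ B| = 4; needs |A ∩ B| = 3 — false.
(b) carol: |A| = 7, |A ∩ B| = 3; needs |A ∩ B| = 3 — true.
(c) frank: |A| = 6, |A ∩ B| = 2; needs |A ∩ B| / |A| < 1/4 — false.
(d) alice: |A| = 6, |A ∩ B| = 3; needs |A ∩ B| ≤ |A ∖ B| — true.

2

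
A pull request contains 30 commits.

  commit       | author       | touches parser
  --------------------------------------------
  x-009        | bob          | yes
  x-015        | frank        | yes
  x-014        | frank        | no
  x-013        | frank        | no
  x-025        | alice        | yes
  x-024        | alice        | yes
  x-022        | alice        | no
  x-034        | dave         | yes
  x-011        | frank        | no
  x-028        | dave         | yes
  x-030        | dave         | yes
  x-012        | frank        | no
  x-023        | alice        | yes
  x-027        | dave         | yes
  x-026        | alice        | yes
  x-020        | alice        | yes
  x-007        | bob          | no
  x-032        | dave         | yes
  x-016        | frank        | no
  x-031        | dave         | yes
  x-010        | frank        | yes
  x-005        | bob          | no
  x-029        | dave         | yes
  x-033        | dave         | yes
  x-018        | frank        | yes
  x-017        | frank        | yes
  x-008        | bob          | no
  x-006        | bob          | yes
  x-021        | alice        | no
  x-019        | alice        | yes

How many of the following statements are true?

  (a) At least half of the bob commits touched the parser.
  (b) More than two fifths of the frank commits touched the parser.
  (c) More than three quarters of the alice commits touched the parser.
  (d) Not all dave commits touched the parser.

1

(a) bob: |A| = 5, |A ∩ B| = 2; needs |A ∩ B| ≥ |A ∖ B| — false.
(b) frank: |A| = 9, |A ∩ B| = 4; needs |A ∩ B| / |A| > 2/5 — true.
(c) alice: |A| = 8, |A ∩ B| = 6; needs |A ∩ B| / |A| > 3/4 — false.
(d) dave: |A| = 8, |A ∩ B| = 8; needs A ⊄ B (|A ∖ B| ≥ 1) — false.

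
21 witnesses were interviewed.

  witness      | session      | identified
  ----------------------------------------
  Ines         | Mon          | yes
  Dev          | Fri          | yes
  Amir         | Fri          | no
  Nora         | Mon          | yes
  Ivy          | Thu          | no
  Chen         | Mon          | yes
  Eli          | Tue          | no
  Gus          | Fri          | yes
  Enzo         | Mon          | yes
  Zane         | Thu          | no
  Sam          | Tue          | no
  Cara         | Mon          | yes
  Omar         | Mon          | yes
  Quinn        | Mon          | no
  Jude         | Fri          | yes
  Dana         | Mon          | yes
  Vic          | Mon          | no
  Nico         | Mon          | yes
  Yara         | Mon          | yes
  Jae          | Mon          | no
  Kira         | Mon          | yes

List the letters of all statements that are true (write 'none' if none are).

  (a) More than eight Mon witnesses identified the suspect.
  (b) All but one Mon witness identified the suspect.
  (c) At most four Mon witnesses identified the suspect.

(a)

|A| = 13, |A ∩ B| = 10, |A ∖ B| = 3.
(a) |A ∩ B| > 8: holds.
(b) |A ∖ B| = 1: fails.
(c) |A ∩ B| ≤ 4: fails.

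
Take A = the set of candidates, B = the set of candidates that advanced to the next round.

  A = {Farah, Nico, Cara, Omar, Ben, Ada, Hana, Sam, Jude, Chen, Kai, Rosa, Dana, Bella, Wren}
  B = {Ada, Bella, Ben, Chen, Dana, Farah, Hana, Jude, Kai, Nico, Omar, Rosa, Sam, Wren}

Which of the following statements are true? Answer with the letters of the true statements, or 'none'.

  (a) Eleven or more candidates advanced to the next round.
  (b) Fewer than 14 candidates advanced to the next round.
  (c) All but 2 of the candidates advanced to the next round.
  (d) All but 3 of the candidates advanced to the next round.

(a)

|A| = 15, |A ∩ B| = 14, |A ∖ B| = 1.
(a) |A ∩ B| ≥ 11: holds.
(b) |A ∩ B| < 14: fails.
(c) |A ∖ B| = 2: fails.
(d) |A ∖ B| = 3: fails.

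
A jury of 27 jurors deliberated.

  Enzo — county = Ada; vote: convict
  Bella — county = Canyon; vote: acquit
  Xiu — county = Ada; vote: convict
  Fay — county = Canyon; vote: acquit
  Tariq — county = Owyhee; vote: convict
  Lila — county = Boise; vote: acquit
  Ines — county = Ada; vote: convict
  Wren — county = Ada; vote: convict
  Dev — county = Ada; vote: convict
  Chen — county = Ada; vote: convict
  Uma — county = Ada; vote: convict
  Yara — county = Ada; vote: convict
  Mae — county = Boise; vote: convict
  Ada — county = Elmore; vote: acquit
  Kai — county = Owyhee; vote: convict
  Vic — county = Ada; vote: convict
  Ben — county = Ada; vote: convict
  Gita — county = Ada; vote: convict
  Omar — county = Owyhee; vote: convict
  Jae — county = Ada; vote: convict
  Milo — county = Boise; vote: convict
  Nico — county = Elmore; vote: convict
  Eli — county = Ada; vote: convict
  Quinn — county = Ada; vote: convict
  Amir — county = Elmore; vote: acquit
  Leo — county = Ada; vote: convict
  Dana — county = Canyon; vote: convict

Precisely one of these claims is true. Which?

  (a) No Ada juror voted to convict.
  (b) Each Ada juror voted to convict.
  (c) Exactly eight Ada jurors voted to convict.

|A| = 15, |A ∩ B| = 15, |A ∖ B| = 0.
(a) requires A ∩ B = ∅ (|A ∩ B| = 0): false.
(b) requires A ⊆ B, i.e. every element of A is in B (|A ∖ B| = 0): true.
(c) requires |A ∩ B| = 8: false.

(b)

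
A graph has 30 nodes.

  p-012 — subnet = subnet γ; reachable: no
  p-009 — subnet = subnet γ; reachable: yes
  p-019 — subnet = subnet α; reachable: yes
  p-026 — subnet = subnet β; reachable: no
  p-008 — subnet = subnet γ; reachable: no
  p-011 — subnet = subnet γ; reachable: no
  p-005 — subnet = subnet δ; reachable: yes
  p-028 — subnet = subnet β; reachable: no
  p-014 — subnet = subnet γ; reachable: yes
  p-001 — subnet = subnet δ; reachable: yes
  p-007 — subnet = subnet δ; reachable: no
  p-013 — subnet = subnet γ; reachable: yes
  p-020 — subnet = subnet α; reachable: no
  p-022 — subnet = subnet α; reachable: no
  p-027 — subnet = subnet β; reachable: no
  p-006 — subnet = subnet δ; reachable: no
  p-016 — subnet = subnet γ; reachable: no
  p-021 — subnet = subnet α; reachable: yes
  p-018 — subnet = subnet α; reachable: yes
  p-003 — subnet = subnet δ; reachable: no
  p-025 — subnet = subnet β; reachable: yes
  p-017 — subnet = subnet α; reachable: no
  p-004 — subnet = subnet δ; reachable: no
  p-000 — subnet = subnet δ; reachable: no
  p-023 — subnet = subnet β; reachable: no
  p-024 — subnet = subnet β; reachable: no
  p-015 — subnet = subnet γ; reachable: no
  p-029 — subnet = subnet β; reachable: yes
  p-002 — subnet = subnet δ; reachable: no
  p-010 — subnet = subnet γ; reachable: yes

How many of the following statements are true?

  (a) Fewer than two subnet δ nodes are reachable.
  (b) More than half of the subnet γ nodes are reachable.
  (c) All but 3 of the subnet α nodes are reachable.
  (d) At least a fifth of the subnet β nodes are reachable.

(a) subnet δ: |A| = 8, |A ∩ B| = 2; needs |A ∩ B| < 2 — false.
(b) subnet γ: |A| = 9, |A ∩ B| = 4; needs |A ∩ B| > |A ∖ B| — false.
(c) subnet α: |A| = 6, |A ∩ B| = 3; needs |A ∖ B| = 3 — true.
(d) subnet β: |A| = 7, |A ∩ B| = 2; needs |A ∩ B| / |A| ≥ 1/5 — true.

2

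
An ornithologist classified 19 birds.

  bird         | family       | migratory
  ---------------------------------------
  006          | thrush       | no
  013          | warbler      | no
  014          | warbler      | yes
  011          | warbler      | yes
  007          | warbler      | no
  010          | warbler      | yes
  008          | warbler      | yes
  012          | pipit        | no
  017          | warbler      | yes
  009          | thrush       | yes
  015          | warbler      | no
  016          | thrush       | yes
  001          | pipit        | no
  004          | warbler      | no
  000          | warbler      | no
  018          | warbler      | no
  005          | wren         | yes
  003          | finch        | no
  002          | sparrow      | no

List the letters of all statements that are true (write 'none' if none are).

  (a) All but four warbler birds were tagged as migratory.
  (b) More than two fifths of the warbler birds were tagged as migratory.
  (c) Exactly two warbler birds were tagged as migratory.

|A| = 11, |A ∩ B| = 5, |A ∖ B| = 6.
(a) |A ∖ B| = 4: fails.
(b) |A ∩ B| / |A| > 2/5: holds.
(c) |A ∩ B| = 2: fails.

(b)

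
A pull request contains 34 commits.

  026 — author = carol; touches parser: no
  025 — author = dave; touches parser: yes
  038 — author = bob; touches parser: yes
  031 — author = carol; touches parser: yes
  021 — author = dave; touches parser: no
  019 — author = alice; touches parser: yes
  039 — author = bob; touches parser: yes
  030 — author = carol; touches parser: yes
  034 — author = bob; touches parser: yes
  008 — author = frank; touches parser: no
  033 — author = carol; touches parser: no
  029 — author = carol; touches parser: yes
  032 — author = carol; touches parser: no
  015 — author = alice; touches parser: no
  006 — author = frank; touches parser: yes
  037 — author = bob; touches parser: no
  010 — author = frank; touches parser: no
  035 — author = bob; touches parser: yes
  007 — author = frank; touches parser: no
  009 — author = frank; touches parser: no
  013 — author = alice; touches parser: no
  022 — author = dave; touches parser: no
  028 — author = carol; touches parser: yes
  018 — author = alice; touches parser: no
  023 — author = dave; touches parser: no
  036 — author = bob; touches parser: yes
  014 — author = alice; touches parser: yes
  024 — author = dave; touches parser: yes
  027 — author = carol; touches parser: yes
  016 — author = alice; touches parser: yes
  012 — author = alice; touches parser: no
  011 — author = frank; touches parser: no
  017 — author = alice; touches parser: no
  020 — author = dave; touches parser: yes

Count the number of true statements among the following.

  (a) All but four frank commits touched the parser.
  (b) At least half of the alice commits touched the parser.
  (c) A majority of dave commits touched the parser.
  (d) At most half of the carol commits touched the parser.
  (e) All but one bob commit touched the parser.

1

(a) frank: |A| = 6, |A ∩ B| = 1; needs |A ∖ B| = 4 — false.
(b) alice: |A| = 8, |A ∩ B| = 3; needs |A ∩ B| ≥ |A ∖ B| — false.
(c) dave: |A| = 6, |A ∩ B| = 3; needs |A ∩ B| > |A ∖ B| — false.
(d) carol: |A| = 8, |A ∩ B| = 5; needs |A ∩ B| ≤ |A ∖ B| — false.
(e) bob: |A| = 6, |A ∩ B| = 5; needs |A ∖ B| = 1 — true.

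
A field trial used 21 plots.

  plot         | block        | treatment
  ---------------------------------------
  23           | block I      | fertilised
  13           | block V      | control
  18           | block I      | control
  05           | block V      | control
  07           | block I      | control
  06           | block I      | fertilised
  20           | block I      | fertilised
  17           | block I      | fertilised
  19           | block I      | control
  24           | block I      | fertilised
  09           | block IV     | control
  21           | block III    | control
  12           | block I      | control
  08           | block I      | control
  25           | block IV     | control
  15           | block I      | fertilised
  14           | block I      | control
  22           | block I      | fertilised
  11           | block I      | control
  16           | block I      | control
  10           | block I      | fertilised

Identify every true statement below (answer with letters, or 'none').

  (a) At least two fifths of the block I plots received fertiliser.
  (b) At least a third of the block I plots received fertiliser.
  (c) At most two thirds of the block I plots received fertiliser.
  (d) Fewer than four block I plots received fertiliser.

(a), (b), (c)

|A| = 16, |A ∩ B| = 8, |A ∖ B| = 8.
(a) |A ∩ B| / |A| ≥ 2/5: holds.
(b) |A ∩ B| / |A| ≥ 1/3: holds.
(c) |A ∩ B| / |A| ≤ 2/3: holds.
(d) |A ∩ B| < 4: fails.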